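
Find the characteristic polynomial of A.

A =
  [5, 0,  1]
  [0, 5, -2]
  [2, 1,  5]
x^3 - 15*x^2 + 75*x - 125

Expanding det(x·I − A) (e.g. by cofactor expansion or by noting that A is similar to its Jordan form J, which has the same characteristic polynomial as A) gives
  χ_A(x) = x^3 - 15*x^2 + 75*x - 125
which factors as (x - 5)^3. The eigenvalues (with algebraic multiplicities) are λ = 5 with multiplicity 3.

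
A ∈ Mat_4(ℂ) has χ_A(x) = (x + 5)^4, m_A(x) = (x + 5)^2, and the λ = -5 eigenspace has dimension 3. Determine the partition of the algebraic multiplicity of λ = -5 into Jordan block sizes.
Block sizes for λ = -5: [2, 1, 1]

Step 1 — from the characteristic polynomial, algebraic multiplicity of λ = -5 is 4. From dim ker(A − (-5)·I) = 3, there are exactly 3 Jordan blocks for λ = -5.
Step 2 — from the minimal polynomial, the factor (x + 5)^2 tells us the largest block for λ = -5 has size 2.
Step 3 — with total size 4, 3 blocks, and largest block 2, the block sizes (in nonincreasing order) are [2, 1, 1].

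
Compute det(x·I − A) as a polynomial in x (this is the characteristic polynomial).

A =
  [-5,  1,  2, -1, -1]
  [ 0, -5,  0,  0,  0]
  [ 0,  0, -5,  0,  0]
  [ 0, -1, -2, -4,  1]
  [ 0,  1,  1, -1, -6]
x^5 + 25*x^4 + 250*x^3 + 1250*x^2 + 3125*x + 3125

Expanding det(x·I − A) (e.g. by cofactor expansion or by noting that A is similar to its Jordan form J, which has the same characteristic polynomial as A) gives
  χ_A(x) = x^5 + 25*x^4 + 250*x^3 + 1250*x^2 + 3125*x + 3125
which factors as (x + 5)^5. The eigenvalues (with algebraic multiplicities) are λ = -5 with multiplicity 5.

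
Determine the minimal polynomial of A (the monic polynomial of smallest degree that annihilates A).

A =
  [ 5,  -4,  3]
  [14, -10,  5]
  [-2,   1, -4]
x^3 + 9*x^2 + 27*x + 27

The characteristic polynomial is χ_A(x) = (x + 3)^3, so the eigenvalues are known. The minimal polynomial is
  m_A(x) = Π_λ (x − λ)^{k_λ}
where k_λ is the size of the *largest* Jordan block for λ (equivalently, the smallest k with (A − λI)^k v = 0 for every generalised eigenvector v of λ).

  λ = -3: largest Jordan block has size 3, contributing (x + 3)^3

So m_A(x) = (x + 3)^3 = x^3 + 9*x^2 + 27*x + 27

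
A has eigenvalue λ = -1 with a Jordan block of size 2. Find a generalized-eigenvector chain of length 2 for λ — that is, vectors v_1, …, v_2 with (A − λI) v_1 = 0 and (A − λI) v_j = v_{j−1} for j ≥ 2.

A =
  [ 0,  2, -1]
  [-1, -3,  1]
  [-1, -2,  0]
A Jordan chain for λ = -1 of length 2:
v_1 = (1, -1, -1)ᵀ
v_2 = (1, 0, 0)ᵀ

Let N = A − (-1)·I. We want v_2 with N^2 v_2 = 0 but N^1 v_2 ≠ 0; then v_{j-1} := N · v_j for j = 2, …, 2.

Pick v_2 = (1, 0, 0)ᵀ.
Then v_1 = N · v_2 = (1, -1, -1)ᵀ.

Sanity check: (A − (-1)·I) v_1 = (0, 0, 0)ᵀ = 0. ✓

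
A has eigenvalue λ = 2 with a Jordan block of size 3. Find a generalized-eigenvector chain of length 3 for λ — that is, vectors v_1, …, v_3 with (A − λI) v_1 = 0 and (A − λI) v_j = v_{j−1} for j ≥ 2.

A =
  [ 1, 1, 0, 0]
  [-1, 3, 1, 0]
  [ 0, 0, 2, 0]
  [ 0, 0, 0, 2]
A Jordan chain for λ = 2 of length 3:
v_1 = (1, 1, 0, 0)ᵀ
v_2 = (0, 1, 0, 0)ᵀ
v_3 = (0, 0, 1, 0)ᵀ

Let N = A − (2)·I. We want v_3 with N^3 v_3 = 0 but N^2 v_3 ≠ 0; then v_{j-1} := N · v_j for j = 3, …, 2.

Pick v_3 = (0, 0, 1, 0)ᵀ.
Then v_2 = N · v_3 = (0, 1, 0, 0)ᵀ.
Then v_1 = N · v_2 = (1, 1, 0, 0)ᵀ.

Sanity check: (A − (2)·I) v_1 = (0, 0, 0, 0)ᵀ = 0. ✓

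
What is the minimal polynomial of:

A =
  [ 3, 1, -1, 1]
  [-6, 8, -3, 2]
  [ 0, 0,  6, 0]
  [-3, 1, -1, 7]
x^3 - 18*x^2 + 108*x - 216

The characteristic polynomial is χ_A(x) = (x - 6)^4, so the eigenvalues are known. The minimal polynomial is
  m_A(x) = Π_λ (x − λ)^{k_λ}
where k_λ is the size of the *largest* Jordan block for λ (equivalently, the smallest k with (A − λI)^k v = 0 for every generalised eigenvector v of λ).

  λ = 6: largest Jordan block has size 3, contributing (x − 6)^3

So m_A(x) = (x - 6)^3 = x^3 - 18*x^2 + 108*x - 216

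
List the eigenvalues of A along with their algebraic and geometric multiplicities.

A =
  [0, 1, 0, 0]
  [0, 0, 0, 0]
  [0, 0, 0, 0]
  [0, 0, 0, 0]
λ = 0: alg = 4, geom = 3

Step 1 — factor the characteristic polynomial to read off the algebraic multiplicities:
  χ_A(x) = x^4

Step 2 — compute geometric multiplicities via the rank-nullity identity g(λ) = n − rank(A − λI):
  rank(A − (0)·I) = 1, so dim ker(A − (0)·I) = n − 1 = 3

Summary:
  λ = 0: algebraic multiplicity = 4, geometric multiplicity = 3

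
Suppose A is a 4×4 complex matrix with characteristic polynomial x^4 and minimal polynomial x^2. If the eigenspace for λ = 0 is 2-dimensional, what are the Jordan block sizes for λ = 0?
Block sizes for λ = 0: [2, 2]

Step 1 — from the characteristic polynomial, algebraic multiplicity of λ = 0 is 4. From dim ker(A − (0)·I) = 2, there are exactly 2 Jordan blocks for λ = 0.
Step 2 — from the minimal polynomial, the factor (x − 0)^2 tells us the largest block for λ = 0 has size 2.
Step 3 — with total size 4, 2 blocks, and largest block 2, the block sizes (in nonincreasing order) are [2, 2].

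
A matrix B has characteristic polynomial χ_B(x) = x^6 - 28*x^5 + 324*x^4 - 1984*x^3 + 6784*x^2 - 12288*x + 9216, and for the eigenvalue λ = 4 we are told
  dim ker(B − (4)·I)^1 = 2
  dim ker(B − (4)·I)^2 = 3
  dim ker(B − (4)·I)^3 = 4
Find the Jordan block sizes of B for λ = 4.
Block sizes for λ = 4: [3, 1]

From the dimensions of kernels of powers, the number of Jordan blocks of size at least j is d_j − d_{j−1} where d_j = dim ker(N^j) (with d_0 = 0). Computing the differences gives [2, 1, 1].
The number of blocks of size exactly k is (#blocks of size ≥ k) − (#blocks of size ≥ k + 1), so the partition is: 1 block(s) of size 1, 1 block(s) of size 3.
In nonincreasing order the block sizes are [3, 1].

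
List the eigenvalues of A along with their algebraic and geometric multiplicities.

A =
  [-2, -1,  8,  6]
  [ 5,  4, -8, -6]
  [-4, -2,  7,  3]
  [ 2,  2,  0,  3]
λ = 3: alg = 4, geom = 2

Step 1 — factor the characteristic polynomial to read off the algebraic multiplicities:
  χ_A(x) = (x - 3)^4

Step 2 — compute geometric multiplicities via the rank-nullity identity g(λ) = n − rank(A − λI):
  rank(A − (3)·I) = 2, so dim ker(A − (3)·I) = n − 2 = 2

Summary:
  λ = 3: algebraic multiplicity = 4, geometric multiplicity = 2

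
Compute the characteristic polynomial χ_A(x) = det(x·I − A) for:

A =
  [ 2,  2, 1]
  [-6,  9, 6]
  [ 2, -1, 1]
x^3 - 12*x^2 + 45*x - 54

Expanding det(x·I − A) (e.g. by cofactor expansion or by noting that A is similar to its Jordan form J, which has the same characteristic polynomial as A) gives
  χ_A(x) = x^3 - 12*x^2 + 45*x - 54
which factors as (x - 6)*(x - 3)^2. The eigenvalues (with algebraic multiplicities) are λ = 3 with multiplicity 2, λ = 6 with multiplicity 1.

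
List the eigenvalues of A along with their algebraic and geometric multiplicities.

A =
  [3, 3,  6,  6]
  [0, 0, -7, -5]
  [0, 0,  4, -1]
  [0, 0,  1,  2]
λ = 0: alg = 1, geom = 1; λ = 3: alg = 3, geom = 2

Step 1 — factor the characteristic polynomial to read off the algebraic multiplicities:
  χ_A(x) = x*(x - 3)^3

Step 2 — compute geometric multiplicities via the rank-nullity identity g(λ) = n − rank(A − λI):
  rank(A − (0)·I) = 3, so dim ker(A − (0)·I) = n − 3 = 1
  rank(A − (3)·I) = 2, so dim ker(A − (3)·I) = n − 2 = 2

Summary:
  λ = 0: algebraic multiplicity = 1, geometric multiplicity = 1
  λ = 3: algebraic multiplicity = 3, geometric multiplicity = 2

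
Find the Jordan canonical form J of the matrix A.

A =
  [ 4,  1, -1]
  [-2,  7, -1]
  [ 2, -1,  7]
J_2(6) ⊕ J_1(6)

The characteristic polynomial is
  det(x·I − A) = x^3 - 18*x^2 + 108*x - 216 = (x - 6)^3

Eigenvalues and multiplicities (the geometric multiplicity of λ is n − rank(A − λI), which equals the number of Jordan blocks for λ):
  λ = 6: algebraic multiplicity = 3, geometric multiplicity = 2

Determining the block sizes for each eigenvalue:
  λ = 6: 2 blocks summing to 3 forces exactly one block of size 2 and the rest size 1 → block sizes [2, 1]

Assembling the blocks gives a Jordan form
J =
  [6, 1, 0]
  [0, 6, 0]
  [0, 0, 6]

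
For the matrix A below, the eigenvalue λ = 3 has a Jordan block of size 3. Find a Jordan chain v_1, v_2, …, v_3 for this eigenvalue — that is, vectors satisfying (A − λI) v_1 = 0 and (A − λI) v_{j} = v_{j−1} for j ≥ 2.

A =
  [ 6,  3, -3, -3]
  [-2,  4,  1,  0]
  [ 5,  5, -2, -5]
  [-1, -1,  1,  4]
A Jordan chain for λ = 3 of length 3:
v_1 = (-9, -3, -15, 3)ᵀ
v_2 = (3, -2, 5, -1)ᵀ
v_3 = (1, 0, 0, 0)ᵀ

Let N = A − (3)·I. We want v_3 with N^3 v_3 = 0 but N^2 v_3 ≠ 0; then v_{j-1} := N · v_j for j = 3, …, 2.

Pick v_3 = (1, 0, 0, 0)ᵀ.
Then v_2 = N · v_3 = (3, -2, 5, -1)ᵀ.
Then v_1 = N · v_2 = (-9, -3, -15, 3)ᵀ.

Sanity check: (A − (3)·I) v_1 = (0, 0, 0, 0)ᵀ = 0. ✓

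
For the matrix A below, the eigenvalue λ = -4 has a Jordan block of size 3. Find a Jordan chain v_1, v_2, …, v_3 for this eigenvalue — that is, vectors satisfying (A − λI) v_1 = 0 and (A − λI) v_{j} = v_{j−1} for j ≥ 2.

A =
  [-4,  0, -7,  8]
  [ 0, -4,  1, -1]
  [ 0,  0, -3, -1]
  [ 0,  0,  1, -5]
A Jordan chain for λ = -4 of length 3:
v_1 = (1, 0, 0, 0)ᵀ
v_2 = (-7, 1, 1, 1)ᵀ
v_3 = (0, 0, 1, 0)ᵀ

Let N = A − (-4)·I. We want v_3 with N^3 v_3 = 0 but N^2 v_3 ≠ 0; then v_{j-1} := N · v_j for j = 3, …, 2.

Pick v_3 = (0, 0, 1, 0)ᵀ.
Then v_2 = N · v_3 = (-7, 1, 1, 1)ᵀ.
Then v_1 = N · v_2 = (1, 0, 0, 0)ᵀ.

Sanity check: (A − (-4)·I) v_1 = (0, 0, 0, 0)ᵀ = 0. ✓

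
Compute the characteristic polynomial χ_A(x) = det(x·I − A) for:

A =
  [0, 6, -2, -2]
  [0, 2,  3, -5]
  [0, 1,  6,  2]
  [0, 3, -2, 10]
x^4 - 18*x^3 + 108*x^2 - 216*x

Expanding det(x·I − A) (e.g. by cofactor expansion or by noting that A is similar to its Jordan form J, which has the same characteristic polynomial as A) gives
  χ_A(x) = x^4 - 18*x^3 + 108*x^2 - 216*x
which factors as x*(x - 6)^3. The eigenvalues (with algebraic multiplicities) are λ = 0 with multiplicity 1, λ = 6 with multiplicity 3.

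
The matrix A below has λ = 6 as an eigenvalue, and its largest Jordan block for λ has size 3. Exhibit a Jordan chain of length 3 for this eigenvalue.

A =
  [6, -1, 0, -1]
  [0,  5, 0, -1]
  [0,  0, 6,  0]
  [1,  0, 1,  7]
A Jordan chain for λ = 6 of length 3:
v_1 = (-1, -1, 0, 1)ᵀ
v_2 = (0, 0, 0, 1)ᵀ
v_3 = (1, 0, 0, 0)ᵀ

Let N = A − (6)·I. We want v_3 with N^3 v_3 = 0 but N^2 v_3 ≠ 0; then v_{j-1} := N · v_j for j = 3, …, 2.

Pick v_3 = (1, 0, 0, 0)ᵀ.
Then v_2 = N · v_3 = (0, 0, 0, 1)ᵀ.
Then v_1 = N · v_2 = (-1, -1, 0, 1)ᵀ.

Sanity check: (A − (6)·I) v_1 = (0, 0, 0, 0)ᵀ = 0. ✓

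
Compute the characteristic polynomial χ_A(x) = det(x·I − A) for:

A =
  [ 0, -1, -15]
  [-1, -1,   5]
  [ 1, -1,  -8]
x^3 + 9*x^2 + 27*x + 27

Expanding det(x·I − A) (e.g. by cofactor expansion or by noting that A is similar to its Jordan form J, which has the same characteristic polynomial as A) gives
  χ_A(x) = x^3 + 9*x^2 + 27*x + 27
which factors as (x + 3)^3. The eigenvalues (with algebraic multiplicities) are λ = -3 with multiplicity 3.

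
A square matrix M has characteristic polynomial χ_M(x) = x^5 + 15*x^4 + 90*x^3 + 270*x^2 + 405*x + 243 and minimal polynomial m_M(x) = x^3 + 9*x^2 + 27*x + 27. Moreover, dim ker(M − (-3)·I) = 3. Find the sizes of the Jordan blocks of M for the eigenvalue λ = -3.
Block sizes for λ = -3: [3, 1, 1]

Step 1 — from the characteristic polynomial, algebraic multiplicity of λ = -3 is 5. From dim ker(M − (-3)·I) = 3, there are exactly 3 Jordan blocks for λ = -3.
Step 2 — from the minimal polynomial, the factor (x + 3)^3 tells us the largest block for λ = -3 has size 3.
Step 3 — with total size 5, 3 blocks, and largest block 3, the block sizes (in nonincreasing order) are [3, 1, 1].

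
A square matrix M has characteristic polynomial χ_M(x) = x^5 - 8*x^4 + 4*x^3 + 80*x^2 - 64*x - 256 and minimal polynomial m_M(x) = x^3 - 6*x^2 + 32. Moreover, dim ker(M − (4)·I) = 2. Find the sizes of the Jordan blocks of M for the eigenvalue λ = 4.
Block sizes for λ = 4: [2, 1]

Step 1 — from the characteristic polynomial, algebraic multiplicity of λ = 4 is 3. From dim ker(M − (4)·I) = 2, there are exactly 2 Jordan blocks for λ = 4.
Step 2 — from the minimal polynomial, the factor (x − 4)^2 tells us the largest block for λ = 4 has size 2.
Step 3 — with total size 3, 2 blocks, and largest block 2, the block sizes (in nonincreasing order) are [2, 1].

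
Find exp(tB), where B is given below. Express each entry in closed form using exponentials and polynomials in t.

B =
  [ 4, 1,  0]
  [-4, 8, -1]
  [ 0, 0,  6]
e^{tB} =
  [-2*t*exp(6*t) + exp(6*t), t*exp(6*t), -t^2*exp(6*t)/2]
  [-4*t*exp(6*t), 2*t*exp(6*t) + exp(6*t), -t^2*exp(6*t) - t*exp(6*t)]
  [0, 0, exp(6*t)]

Strategy: write B = P · J · P⁻¹ where J is a Jordan canonical form, so e^{tB} = P · e^{tJ} · P⁻¹, and e^{tJ} can be computed block-by-block.

B has Jordan form
J =
  [6, 1, 0]
  [0, 6, 1]
  [0, 0, 6]
(up to reordering of blocks).

Per-block formulas:
  For a 3×3 Jordan block J_3(6): exp(t · J_3(6)) = e^(6t)·(I + t·N + (t^2/2)·N^2), where N is the 3×3 nilpotent shift.

After assembling e^{tJ} and conjugating by P, we get:

e^{tB} =
  [-2*t*exp(6*t) + exp(6*t), t*exp(6*t), -t^2*exp(6*t)/2]
  [-4*t*exp(6*t), 2*t*exp(6*t) + exp(6*t), -t^2*exp(6*t) - t*exp(6*t)]
  [0, 0, exp(6*t)]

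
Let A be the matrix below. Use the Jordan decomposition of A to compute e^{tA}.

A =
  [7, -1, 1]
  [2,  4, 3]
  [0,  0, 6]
e^{tA} =
  [2*exp(6*t) - exp(5*t), -exp(6*t) + exp(5*t), -t*exp(6*t) + 2*exp(6*t) - 2*exp(5*t)]
  [2*exp(6*t) - 2*exp(5*t), -exp(6*t) + 2*exp(5*t), -t*exp(6*t) + 4*exp(6*t) - 4*exp(5*t)]
  [0, 0, exp(6*t)]

Strategy: write A = P · J · P⁻¹ where J is a Jordan canonical form, so e^{tA} = P · e^{tJ} · P⁻¹, and e^{tJ} can be computed block-by-block.

A has Jordan form
J =
  [5, 0, 0]
  [0, 6, 1]
  [0, 0, 6]
(up to reordering of blocks).

Per-block formulas:
  For a 2×2 Jordan block J_2(6): exp(t · J_2(6)) = e^(6t)·(I + t·N), where N is the 2×2 nilpotent shift.
  For a 1×1 block at λ = 5: exp(t · [5]) = [e^(5t)].

After assembling e^{tJ} and conjugating by P, we get:

e^{tA} =
  [2*exp(6*t) - exp(5*t), -exp(6*t) + exp(5*t), -t*exp(6*t) + 2*exp(6*t) - 2*exp(5*t)]
  [2*exp(6*t) - 2*exp(5*t), -exp(6*t) + 2*exp(5*t), -t*exp(6*t) + 4*exp(6*t) - 4*exp(5*t)]
  [0, 0, exp(6*t)]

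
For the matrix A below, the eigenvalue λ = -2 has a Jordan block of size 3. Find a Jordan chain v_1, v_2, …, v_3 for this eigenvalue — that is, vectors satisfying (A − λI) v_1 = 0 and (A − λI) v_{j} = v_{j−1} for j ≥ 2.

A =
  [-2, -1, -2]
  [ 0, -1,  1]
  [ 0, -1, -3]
A Jordan chain for λ = -2 of length 3:
v_1 = (1, 0, 0)ᵀ
v_2 = (-1, 1, -1)ᵀ
v_3 = (0, 1, 0)ᵀ

Let N = A − (-2)·I. We want v_3 with N^3 v_3 = 0 but N^2 v_3 ≠ 0; then v_{j-1} := N · v_j for j = 3, …, 2.

Pick v_3 = (0, 1, 0)ᵀ.
Then v_2 = N · v_3 = (-1, 1, -1)ᵀ.
Then v_1 = N · v_2 = (1, 0, 0)ᵀ.

Sanity check: (A − (-2)·I) v_1 = (0, 0, 0)ᵀ = 0. ✓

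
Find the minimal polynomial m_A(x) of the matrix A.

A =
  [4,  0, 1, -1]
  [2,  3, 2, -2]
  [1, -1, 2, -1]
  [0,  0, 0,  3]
x^3 - 9*x^2 + 27*x - 27

The characteristic polynomial is χ_A(x) = (x - 3)^4, so the eigenvalues are known. The minimal polynomial is
  m_A(x) = Π_λ (x − λ)^{k_λ}
where k_λ is the size of the *largest* Jordan block for λ (equivalently, the smallest k with (A − λI)^k v = 0 for every generalised eigenvector v of λ).

  λ = 3: largest Jordan block has size 3, contributing (x − 3)^3

So m_A(x) = (x - 3)^3 = x^3 - 9*x^2 + 27*x - 27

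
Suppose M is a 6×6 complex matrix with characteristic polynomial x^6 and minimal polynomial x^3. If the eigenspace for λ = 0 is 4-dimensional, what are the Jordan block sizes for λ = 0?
Block sizes for λ = 0: [3, 1, 1, 1]

Step 1 — from the characteristic polynomial, algebraic multiplicity of λ = 0 is 6. From dim ker(M − (0)·I) = 4, there are exactly 4 Jordan blocks for λ = 0.
Step 2 — from the minimal polynomial, the factor (x − 0)^3 tells us the largest block for λ = 0 has size 3.
Step 3 — with total size 6, 4 blocks, and largest block 3, the block sizes (in nonincreasing order) are [3, 1, 1, 1].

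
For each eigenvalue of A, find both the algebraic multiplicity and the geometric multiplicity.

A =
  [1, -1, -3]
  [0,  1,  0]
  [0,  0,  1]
λ = 1: alg = 3, geom = 2

Step 1 — factor the characteristic polynomial to read off the algebraic multiplicities:
  χ_A(x) = (x - 1)^3

Step 2 — compute geometric multiplicities via the rank-nullity identity g(λ) = n − rank(A − λI):
  rank(A − (1)·I) = 1, so dim ker(A − (1)·I) = n − 1 = 2

Summary:
  λ = 1: algebraic multiplicity = 3, geometric multiplicity = 2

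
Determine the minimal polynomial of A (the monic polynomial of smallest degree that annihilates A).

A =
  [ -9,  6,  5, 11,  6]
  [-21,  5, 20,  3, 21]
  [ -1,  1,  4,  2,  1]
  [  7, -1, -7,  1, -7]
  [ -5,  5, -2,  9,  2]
x^5 - 3*x^4 - 18*x^3 + 54*x^2 + 81*x - 243

The characteristic polynomial is χ_A(x) = (x - 3)^3*(x + 3)^2, so the eigenvalues are known. The minimal polynomial is
  m_A(x) = Π_λ (x − λ)^{k_λ}
where k_λ is the size of the *largest* Jordan block for λ (equivalently, the smallest k with (A − λI)^k v = 0 for every generalised eigenvector v of λ).

  λ = -3: largest Jordan block has size 2, contributing (x + 3)^2
  λ = 3: largest Jordan block has size 3, contributing (x − 3)^3

So m_A(x) = (x - 3)^3*(x + 3)^2 = x^5 - 3*x^4 - 18*x^3 + 54*x^2 + 81*x - 243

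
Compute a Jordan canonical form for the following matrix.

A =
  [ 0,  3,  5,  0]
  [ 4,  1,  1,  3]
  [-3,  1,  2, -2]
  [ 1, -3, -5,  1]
J_3(1) ⊕ J_1(1)

The characteristic polynomial is
  det(x·I − A) = x^4 - 4*x^3 + 6*x^2 - 4*x + 1 = (x - 1)^4

Eigenvalues and multiplicities (the geometric multiplicity of λ is n − rank(A − λI), which equals the number of Jordan blocks for λ):
  λ = 1: algebraic multiplicity = 4, geometric multiplicity = 2

Determining the block sizes for each eigenvalue:
  λ = 1: with am = 4 and gm = 2, the partition is not yet determined (e.g. several partitions of 4 into 2 parts exist). Let N = A − (1)·I. Computing rank(N^1) = 2, rank(N^2) = 1, rank(N^3) = 0; the number of blocks of size ≥ j is rank(N^{j−1}) − rank(N^j), giving [2, 1, 1]. So we have 1 block(s) of size 3, 1 block(s) of size 1 → block sizes [3, 1]

Assembling the blocks gives a Jordan form
J =
  [1, 1, 0, 0]
  [0, 1, 1, 0]
  [0, 0, 1, 0]
  [0, 0, 0, 1]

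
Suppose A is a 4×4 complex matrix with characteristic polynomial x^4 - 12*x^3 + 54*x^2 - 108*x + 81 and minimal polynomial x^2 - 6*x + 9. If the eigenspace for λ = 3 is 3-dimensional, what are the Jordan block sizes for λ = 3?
Block sizes for λ = 3: [2, 1, 1]

Step 1 — from the characteristic polynomial, algebraic multiplicity of λ = 3 is 4. From dim ker(A − (3)·I) = 3, there are exactly 3 Jordan blocks for λ = 3.
Step 2 — from the minimal polynomial, the factor (x − 3)^2 tells us the largest block for λ = 3 has size 2.
Step 3 — with total size 4, 3 blocks, and largest block 2, the block sizes (in nonincreasing order) are [2, 1, 1].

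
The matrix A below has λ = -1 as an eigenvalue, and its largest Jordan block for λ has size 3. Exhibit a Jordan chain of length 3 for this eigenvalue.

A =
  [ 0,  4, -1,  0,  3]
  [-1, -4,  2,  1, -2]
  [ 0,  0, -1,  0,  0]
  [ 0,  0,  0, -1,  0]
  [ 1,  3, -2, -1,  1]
A Jordan chain for λ = -1 of length 3:
v_1 = (1, -1, 0, 0, 1)ᵀ
v_2 = (4, -3, 0, 0, 3)ᵀ
v_3 = (0, 1, 0, 0, 0)ᵀ

Let N = A − (-1)·I. We want v_3 with N^3 v_3 = 0 but N^2 v_3 ≠ 0; then v_{j-1} := N · v_j for j = 3, …, 2.

Pick v_3 = (0, 1, 0, 0, 0)ᵀ.
Then v_2 = N · v_3 = (4, -3, 0, 0, 3)ᵀ.
Then v_1 = N · v_2 = (1, -1, 0, 0, 1)ᵀ.

Sanity check: (A − (-1)·I) v_1 = (0, 0, 0, 0, 0)ᵀ = 0. ✓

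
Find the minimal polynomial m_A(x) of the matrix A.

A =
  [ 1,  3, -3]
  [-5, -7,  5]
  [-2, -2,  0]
x^2 + 4*x + 4

The characteristic polynomial is χ_A(x) = (x + 2)^3, so the eigenvalues are known. The minimal polynomial is
  m_A(x) = Π_λ (x − λ)^{k_λ}
where k_λ is the size of the *largest* Jordan block for λ (equivalently, the smallest k with (A − λI)^k v = 0 for every generalised eigenvector v of λ).

  λ = -2: largest Jordan block has size 2, contributing (x + 2)^2

So m_A(x) = (x + 2)^2 = x^2 + 4*x + 4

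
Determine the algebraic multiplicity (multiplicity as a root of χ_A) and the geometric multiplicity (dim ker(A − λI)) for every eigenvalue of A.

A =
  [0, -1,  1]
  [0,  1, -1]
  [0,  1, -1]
λ = 0: alg = 3, geom = 2

Step 1 — factor the characteristic polynomial to read off the algebraic multiplicities:
  χ_A(x) = x^3

Step 2 — compute geometric multiplicities via the rank-nullity identity g(λ) = n − rank(A − λI):
  rank(A − (0)·I) = 1, so dim ker(A − (0)·I) = n − 1 = 2

Summary:
  λ = 0: algebraic multiplicity = 3, geometric multiplicity = 2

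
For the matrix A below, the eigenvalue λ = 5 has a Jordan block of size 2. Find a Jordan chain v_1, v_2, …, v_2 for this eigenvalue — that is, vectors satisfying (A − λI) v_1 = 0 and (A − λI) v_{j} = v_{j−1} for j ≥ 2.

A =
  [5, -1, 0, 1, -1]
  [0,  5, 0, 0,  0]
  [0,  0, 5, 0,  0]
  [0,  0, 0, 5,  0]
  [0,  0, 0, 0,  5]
A Jordan chain for λ = 5 of length 2:
v_1 = (-1, 0, 0, 0, 0)ᵀ
v_2 = (0, 1, 0, 0, 0)ᵀ

Let N = A − (5)·I. We want v_2 with N^2 v_2 = 0 but N^1 v_2 ≠ 0; then v_{j-1} := N · v_j for j = 2, …, 2.

Pick v_2 = (0, 1, 0, 0, 0)ᵀ.
Then v_1 = N · v_2 = (-1, 0, 0, 0, 0)ᵀ.

Sanity check: (A − (5)·I) v_1 = (0, 0, 0, 0, 0)ᵀ = 0. ✓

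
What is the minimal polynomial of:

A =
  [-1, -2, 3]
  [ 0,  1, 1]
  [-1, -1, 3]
x^3 - 3*x^2 + 3*x - 1

The characteristic polynomial is χ_A(x) = (x - 1)^3, so the eigenvalues are known. The minimal polynomial is
  m_A(x) = Π_λ (x − λ)^{k_λ}
where k_λ is the size of the *largest* Jordan block for λ (equivalently, the smallest k with (A − λI)^k v = 0 for every generalised eigenvector v of λ).

  λ = 1: largest Jordan block has size 3, contributing (x − 1)^3

So m_A(x) = (x - 1)^3 = x^3 - 3*x^2 + 3*x - 1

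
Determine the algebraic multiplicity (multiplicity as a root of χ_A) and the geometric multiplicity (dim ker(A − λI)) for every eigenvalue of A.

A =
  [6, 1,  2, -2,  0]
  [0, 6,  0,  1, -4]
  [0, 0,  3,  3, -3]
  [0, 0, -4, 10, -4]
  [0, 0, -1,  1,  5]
λ = 6: alg = 5, geom = 2

Step 1 — factor the characteristic polynomial to read off the algebraic multiplicities:
  χ_A(x) = (x - 6)^5

Step 2 — compute geometric multiplicities via the rank-nullity identity g(λ) = n − rank(A − λI):
  rank(A − (6)·I) = 3, so dim ker(A − (6)·I) = n − 3 = 2

Summary:
  λ = 6: algebraic multiplicity = 5, geometric multiplicity = 2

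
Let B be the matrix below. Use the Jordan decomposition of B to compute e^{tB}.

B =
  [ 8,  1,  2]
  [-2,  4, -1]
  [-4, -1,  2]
e^{tB} =
  [2*t*exp(5*t) + 2*exp(5*t) - exp(4*t), t*exp(5*t), t*exp(5*t) + exp(5*t) - exp(4*t)]
  [-2*t*exp(5*t), -t*exp(5*t) + exp(5*t), -t*exp(5*t)]
  [-2*t*exp(5*t) - 2*exp(5*t) + 2*exp(4*t), -t*exp(5*t), -t*exp(5*t) - exp(5*t) + 2*exp(4*t)]

Strategy: write B = P · J · P⁻¹ where J is a Jordan canonical form, so e^{tB} = P · e^{tJ} · P⁻¹, and e^{tJ} can be computed block-by-block.

B has Jordan form
J =
  [4, 0, 0]
  [0, 5, 1]
  [0, 0, 5]
(up to reordering of blocks).

Per-block formulas:
  For a 1×1 block at λ = 4: exp(t · [4]) = [e^(4t)].
  For a 2×2 Jordan block J_2(5): exp(t · J_2(5)) = e^(5t)·(I + t·N), where N is the 2×2 nilpotent shift.

After assembling e^{tJ} and conjugating by P, we get:

e^{tB} =
  [2*t*exp(5*t) + 2*exp(5*t) - exp(4*t), t*exp(5*t), t*exp(5*t) + exp(5*t) - exp(4*t)]
  [-2*t*exp(5*t), -t*exp(5*t) + exp(5*t), -t*exp(5*t)]
  [-2*t*exp(5*t) - 2*exp(5*t) + 2*exp(4*t), -t*exp(5*t), -t*exp(5*t) - exp(5*t) + 2*exp(4*t)]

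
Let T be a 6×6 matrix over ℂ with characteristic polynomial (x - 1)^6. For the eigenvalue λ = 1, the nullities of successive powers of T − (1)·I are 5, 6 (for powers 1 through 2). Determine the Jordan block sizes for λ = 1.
Block sizes for λ = 1: [2, 1, 1, 1, 1]

From the dimensions of kernels of powers, the number of Jordan blocks of size at least j is d_j − d_{j−1} where d_j = dim ker(N^j) (with d_0 = 0). Computing the differences gives [5, 1].
The number of blocks of size exactly k is (#blocks of size ≥ k) − (#blocks of size ≥ k + 1), so the partition is: 4 block(s) of size 1, 1 block(s) of size 2.
In nonincreasing order the block sizes are [2, 1, 1, 1, 1].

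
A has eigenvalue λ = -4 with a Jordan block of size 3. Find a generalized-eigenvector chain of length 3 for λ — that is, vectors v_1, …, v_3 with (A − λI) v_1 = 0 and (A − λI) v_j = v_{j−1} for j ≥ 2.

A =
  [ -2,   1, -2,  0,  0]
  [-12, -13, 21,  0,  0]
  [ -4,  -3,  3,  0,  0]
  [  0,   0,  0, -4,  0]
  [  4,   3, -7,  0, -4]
A Jordan chain for λ = -4 of length 3:
v_1 = (-1, 6, 2, 0, -2)ᵀ
v_2 = (1, -9, -3, 0, 3)ᵀ
v_3 = (0, 1, 0, 0, 0)ᵀ

Let N = A − (-4)·I. We want v_3 with N^3 v_3 = 0 but N^2 v_3 ≠ 0; then v_{j-1} := N · v_j for j = 3, …, 2.

Pick v_3 = (0, 1, 0, 0, 0)ᵀ.
Then v_2 = N · v_3 = (1, -9, -3, 0, 3)ᵀ.
Then v_1 = N · v_2 = (-1, 6, 2, 0, -2)ᵀ.

Sanity check: (A − (-4)·I) v_1 = (0, 0, 0, 0, 0)ᵀ = 0. ✓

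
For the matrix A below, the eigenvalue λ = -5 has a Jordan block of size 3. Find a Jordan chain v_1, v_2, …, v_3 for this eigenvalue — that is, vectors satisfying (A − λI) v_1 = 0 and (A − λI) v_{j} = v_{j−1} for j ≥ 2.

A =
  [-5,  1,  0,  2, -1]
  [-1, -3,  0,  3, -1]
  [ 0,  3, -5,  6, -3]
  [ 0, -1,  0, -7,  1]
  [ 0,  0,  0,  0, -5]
A Jordan chain for λ = -5 of length 3:
v_1 = (-1, -2, -3, 1, 0)ᵀ
v_2 = (0, -1, 0, 0, 0)ᵀ
v_3 = (1, 0, 0, 0, 0)ᵀ

Let N = A − (-5)·I. We want v_3 with N^3 v_3 = 0 but N^2 v_3 ≠ 0; then v_{j-1} := N · v_j for j = 3, …, 2.

Pick v_3 = (1, 0, 0, 0, 0)ᵀ.
Then v_2 = N · v_3 = (0, -1, 0, 0, 0)ᵀ.
Then v_1 = N · v_2 = (-1, -2, -3, 1, 0)ᵀ.

Sanity check: (A − (-5)·I) v_1 = (0, 0, 0, 0, 0)ᵀ = 0. ✓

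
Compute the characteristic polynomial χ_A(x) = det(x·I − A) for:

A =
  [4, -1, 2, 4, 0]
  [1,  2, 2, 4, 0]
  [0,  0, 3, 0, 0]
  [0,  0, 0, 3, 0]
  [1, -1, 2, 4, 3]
x^5 - 15*x^4 + 90*x^3 - 270*x^2 + 405*x - 243

Expanding det(x·I − A) (e.g. by cofactor expansion or by noting that A is similar to its Jordan form J, which has the same characteristic polynomial as A) gives
  χ_A(x) = x^5 - 15*x^4 + 90*x^3 - 270*x^2 + 405*x - 243
which factors as (x - 3)^5. The eigenvalues (with algebraic multiplicities) are λ = 3 with multiplicity 5.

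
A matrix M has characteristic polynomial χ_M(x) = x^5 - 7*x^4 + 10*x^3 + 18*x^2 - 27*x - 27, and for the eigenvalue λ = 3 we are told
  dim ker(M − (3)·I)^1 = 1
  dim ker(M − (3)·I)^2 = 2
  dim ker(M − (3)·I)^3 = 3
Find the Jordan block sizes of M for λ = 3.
Block sizes for λ = 3: [3]

From the dimensions of kernels of powers, the number of Jordan blocks of size at least j is d_j − d_{j−1} where d_j = dim ker(N^j) (with d_0 = 0). Computing the differences gives [1, 1, 1].
The number of blocks of size exactly k is (#blocks of size ≥ k) − (#blocks of size ≥ k + 1), so the partition is: 1 block(s) of size 3.
In nonincreasing order the block sizes are [3].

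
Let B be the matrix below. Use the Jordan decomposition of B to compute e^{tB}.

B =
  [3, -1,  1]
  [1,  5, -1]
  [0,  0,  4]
e^{tB} =
  [-t*exp(4*t) + exp(4*t), -t*exp(4*t), t*exp(4*t)]
  [t*exp(4*t), t*exp(4*t) + exp(4*t), -t*exp(4*t)]
  [0, 0, exp(4*t)]

Strategy: write B = P · J · P⁻¹ where J is a Jordan canonical form, so e^{tB} = P · e^{tJ} · P⁻¹, and e^{tJ} can be computed block-by-block.

B has Jordan form
J =
  [4, 1, 0]
  [0, 4, 0]
  [0, 0, 4]
(up to reordering of blocks).

Per-block formulas:
  For a 2×2 Jordan block J_2(4): exp(t · J_2(4)) = e^(4t)·(I + t·N), where N is the 2×2 nilpotent shift.
  For a 1×1 block at λ = 4: exp(t · [4]) = [e^(4t)].

After assembling e^{tJ} and conjugating by P, we get:

e^{tB} =
  [-t*exp(4*t) + exp(4*t), -t*exp(4*t), t*exp(4*t)]
  [t*exp(4*t), t*exp(4*t) + exp(4*t), -t*exp(4*t)]
  [0, 0, exp(4*t)]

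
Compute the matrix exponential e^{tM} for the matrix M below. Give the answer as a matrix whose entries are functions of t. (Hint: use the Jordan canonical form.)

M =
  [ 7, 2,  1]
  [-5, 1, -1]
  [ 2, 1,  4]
e^{tM} =
  [t^2*exp(4*t)/2 + 3*t*exp(4*t) + exp(4*t), t^2*exp(4*t)/2 + 2*t*exp(4*t), t^2*exp(4*t)/2 + t*exp(4*t)]
  [-t^2*exp(4*t) - 5*t*exp(4*t), -t^2*exp(4*t) - 3*t*exp(4*t) + exp(4*t), -t^2*exp(4*t) - t*exp(4*t)]
  [t^2*exp(4*t)/2 + 2*t*exp(4*t), t^2*exp(4*t)/2 + t*exp(4*t), t^2*exp(4*t)/2 + exp(4*t)]

Strategy: write M = P · J · P⁻¹ where J is a Jordan canonical form, so e^{tM} = P · e^{tJ} · P⁻¹, and e^{tJ} can be computed block-by-block.

M has Jordan form
J =
  [4, 1, 0]
  [0, 4, 1]
  [0, 0, 4]
(up to reordering of blocks).

Per-block formulas:
  For a 3×3 Jordan block J_3(4): exp(t · J_3(4)) = e^(4t)·(I + t·N + (t^2/2)·N^2), where N is the 3×3 nilpotent shift.

After assembling e^{tJ} and conjugating by P, we get:

e^{tM} =
  [t^2*exp(4*t)/2 + 3*t*exp(4*t) + exp(4*t), t^2*exp(4*t)/2 + 2*t*exp(4*t), t^2*exp(4*t)/2 + t*exp(4*t)]
  [-t^2*exp(4*t) - 5*t*exp(4*t), -t^2*exp(4*t) - 3*t*exp(4*t) + exp(4*t), -t^2*exp(4*t) - t*exp(4*t)]
  [t^2*exp(4*t)/2 + 2*t*exp(4*t), t^2*exp(4*t)/2 + t*exp(4*t), t^2*exp(4*t)/2 + exp(4*t)]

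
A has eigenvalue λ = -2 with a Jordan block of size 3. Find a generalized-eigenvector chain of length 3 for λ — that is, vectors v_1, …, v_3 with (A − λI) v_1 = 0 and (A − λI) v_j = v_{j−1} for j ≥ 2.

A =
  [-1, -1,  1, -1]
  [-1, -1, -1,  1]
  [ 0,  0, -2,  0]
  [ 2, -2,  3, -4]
A Jordan chain for λ = -2 of length 3:
v_1 = (-1, 1, 0, -2)ᵀ
v_2 = (1, -1, 0, 3)ᵀ
v_3 = (0, 0, 1, 0)ᵀ

Let N = A − (-2)·I. We want v_3 with N^3 v_3 = 0 but N^2 v_3 ≠ 0; then v_{j-1} := N · v_j for j = 3, …, 2.

Pick v_3 = (0, 0, 1, 0)ᵀ.
Then v_2 = N · v_3 = (1, -1, 0, 3)ᵀ.
Then v_1 = N · v_2 = (-1, 1, 0, -2)ᵀ.

Sanity check: (A − (-2)·I) v_1 = (0, 0, 0, 0)ᵀ = 0. ✓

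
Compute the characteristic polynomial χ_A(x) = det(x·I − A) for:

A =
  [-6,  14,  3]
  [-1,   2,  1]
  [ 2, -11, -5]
x^3 + 9*x^2 + 27*x + 27

Expanding det(x·I − A) (e.g. by cofactor expansion or by noting that A is similar to its Jordan form J, which has the same characteristic polynomial as A) gives
  χ_A(x) = x^3 + 9*x^2 + 27*x + 27
which factors as (x + 3)^3. The eigenvalues (with algebraic multiplicities) are λ = -3 with multiplicity 3.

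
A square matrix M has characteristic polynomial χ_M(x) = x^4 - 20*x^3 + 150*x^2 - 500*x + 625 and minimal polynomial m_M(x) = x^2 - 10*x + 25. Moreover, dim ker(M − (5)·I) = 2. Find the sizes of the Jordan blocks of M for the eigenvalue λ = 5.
Block sizes for λ = 5: [2, 2]

Step 1 — from the characteristic polynomial, algebraic multiplicity of λ = 5 is 4. From dim ker(M − (5)·I) = 2, there are exactly 2 Jordan blocks for λ = 5.
Step 2 — from the minimal polynomial, the factor (x − 5)^2 tells us the largest block for λ = 5 has size 2.
Step 3 — with total size 4, 2 blocks, and largest block 2, the block sizes (in nonincreasing order) are [2, 2].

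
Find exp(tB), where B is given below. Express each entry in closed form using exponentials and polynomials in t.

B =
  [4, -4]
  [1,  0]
e^{tB} =
  [2*t*exp(2*t) + exp(2*t), -4*t*exp(2*t)]
  [t*exp(2*t), -2*t*exp(2*t) + exp(2*t)]

Strategy: write B = P · J · P⁻¹ where J is a Jordan canonical form, so e^{tB} = P · e^{tJ} · P⁻¹, and e^{tJ} can be computed block-by-block.

B has Jordan form
J =
  [2, 1]
  [0, 2]
(up to reordering of blocks).

Per-block formulas:
  For a 2×2 Jordan block J_2(2): exp(t · J_2(2)) = e^(2t)·(I + t·N), where N is the 2×2 nilpotent shift.

After assembling e^{tJ} and conjugating by P, we get:

e^{tB} =
  [2*t*exp(2*t) + exp(2*t), -4*t*exp(2*t)]
  [t*exp(2*t), -2*t*exp(2*t) + exp(2*t)]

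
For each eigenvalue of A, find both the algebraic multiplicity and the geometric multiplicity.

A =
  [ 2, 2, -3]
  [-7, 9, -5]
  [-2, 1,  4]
λ = 5: alg = 3, geom = 1

Step 1 — factor the characteristic polynomial to read off the algebraic multiplicities:
  χ_A(x) = (x - 5)^3

Step 2 — compute geometric multiplicities via the rank-nullity identity g(λ) = n − rank(A − λI):
  rank(A − (5)·I) = 2, so dim ker(A − (5)·I) = n − 2 = 1

Summary:
  λ = 5: algebraic multiplicity = 3, geometric multiplicity = 1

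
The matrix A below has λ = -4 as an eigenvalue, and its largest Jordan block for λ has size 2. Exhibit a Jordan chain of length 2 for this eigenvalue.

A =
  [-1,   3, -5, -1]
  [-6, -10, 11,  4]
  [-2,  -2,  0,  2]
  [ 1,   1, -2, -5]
A Jordan chain for λ = -4 of length 2:
v_1 = (3, -6, -2, 1)ᵀ
v_2 = (1, 0, 0, 0)ᵀ

Let N = A − (-4)·I. We want v_2 with N^2 v_2 = 0 but N^1 v_2 ≠ 0; then v_{j-1} := N · v_j for j = 2, …, 2.

Pick v_2 = (1, 0, 0, 0)ᵀ.
Then v_1 = N · v_2 = (3, -6, -2, 1)ᵀ.

Sanity check: (A − (-4)·I) v_1 = (0, 0, 0, 0)ᵀ = 0. ✓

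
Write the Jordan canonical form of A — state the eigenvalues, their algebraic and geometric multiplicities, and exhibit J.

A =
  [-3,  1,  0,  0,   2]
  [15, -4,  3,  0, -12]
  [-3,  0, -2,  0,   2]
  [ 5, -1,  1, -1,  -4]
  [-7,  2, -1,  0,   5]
J_3(-1) ⊕ J_1(-1) ⊕ J_1(-1)

The characteristic polynomial is
  det(x·I − A) = x^5 + 5*x^4 + 10*x^3 + 10*x^2 + 5*x + 1 = (x + 1)^5

Eigenvalues and multiplicities (the geometric multiplicity of λ is n − rank(A − λI), which equals the number of Jordan blocks for λ):
  λ = -1: algebraic multiplicity = 5, geometric multiplicity = 3

Determining the block sizes for each eigenvalue:
  λ = -1: with am = 5 and gm = 3, the partition is not yet determined (e.g. several partitions of 5 into 3 parts exist). Let N = A − (-1)·I. Computing rank(N^1) = 2, rank(N^2) = 1, rank(N^3) = 0; the number of blocks of size ≥ j is rank(N^{j−1}) − rank(N^j), giving [3, 1, 1]. So we have 1 block(s) of size 3, 2 block(s) of size 1 → block sizes [3, 1, 1]

Assembling the blocks gives a Jordan form
J =
  [-1,  1,  0,  0,  0]
  [ 0, -1,  1,  0,  0]
  [ 0,  0, -1,  0,  0]
  [ 0,  0,  0, -1,  0]
  [ 0,  0,  0,  0, -1]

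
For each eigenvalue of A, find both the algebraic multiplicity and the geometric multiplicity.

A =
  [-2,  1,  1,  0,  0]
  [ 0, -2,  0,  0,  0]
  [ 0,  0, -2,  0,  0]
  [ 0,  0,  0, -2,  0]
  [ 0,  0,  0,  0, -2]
λ = -2: alg = 5, geom = 4

Step 1 — factor the characteristic polynomial to read off the algebraic multiplicities:
  χ_A(x) = (x + 2)^5

Step 2 — compute geometric multiplicities via the rank-nullity identity g(λ) = n − rank(A − λI):
  rank(A − (-2)·I) = 1, so dim ker(A − (-2)·I) = n − 1 = 4

Summary:
  λ = -2: algebraic multiplicity = 5, geometric multiplicity = 4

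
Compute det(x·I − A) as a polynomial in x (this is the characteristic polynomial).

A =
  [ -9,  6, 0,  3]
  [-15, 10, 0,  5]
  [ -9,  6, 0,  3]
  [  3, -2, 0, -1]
x^4

Expanding det(x·I − A) (e.g. by cofactor expansion or by noting that A is similar to its Jordan form J, which has the same characteristic polynomial as A) gives
  χ_A(x) = x^4
which factors as x^4. The eigenvalues (with algebraic multiplicities) are λ = 0 with multiplicity 4.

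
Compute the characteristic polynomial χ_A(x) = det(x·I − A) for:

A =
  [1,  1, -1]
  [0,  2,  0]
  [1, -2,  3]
x^3 - 6*x^2 + 12*x - 8

Expanding det(x·I − A) (e.g. by cofactor expansion or by noting that A is similar to its Jordan form J, which has the same characteristic polynomial as A) gives
  χ_A(x) = x^3 - 6*x^2 + 12*x - 8
which factors as (x - 2)^3. The eigenvalues (with algebraic multiplicities) are λ = 2 with multiplicity 3.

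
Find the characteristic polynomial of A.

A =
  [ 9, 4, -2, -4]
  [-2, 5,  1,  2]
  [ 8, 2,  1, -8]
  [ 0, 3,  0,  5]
x^4 - 20*x^3 + 150*x^2 - 500*x + 625

Expanding det(x·I − A) (e.g. by cofactor expansion or by noting that A is similar to its Jordan form J, which has the same characteristic polynomial as A) gives
  χ_A(x) = x^4 - 20*x^3 + 150*x^2 - 500*x + 625
which factors as (x - 5)^4. The eigenvalues (with algebraic multiplicities) are λ = 5 with multiplicity 4.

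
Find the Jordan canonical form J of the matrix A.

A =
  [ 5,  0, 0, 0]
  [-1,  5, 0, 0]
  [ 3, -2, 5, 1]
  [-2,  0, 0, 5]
J_2(5) ⊕ J_2(5)

The characteristic polynomial is
  det(x·I − A) = x^4 - 20*x^3 + 150*x^2 - 500*x + 625 = (x - 5)^4

Eigenvalues and multiplicities (the geometric multiplicity of λ is n − rank(A − λI), which equals the number of Jordan blocks for λ):
  λ = 5: algebraic multiplicity = 4, geometric multiplicity = 2

Determining the block sizes for each eigenvalue:
  λ = 5: with am = 4 and gm = 2, the partition is not yet determined (e.g. several partitions of 4 into 2 parts exist). Let N = A − (5)·I. Computing rank(N^1) = 2, rank(N^2) = 0; the number of blocks of size ≥ j is rank(N^{j−1}) − rank(N^j), giving [2, 2]. So we have 2 block(s) of size 2 → block sizes [2, 2]

Assembling the blocks gives a Jordan form
J =
  [5, 1, 0, 0]
  [0, 5, 0, 0]
  [0, 0, 5, 1]
  [0, 0, 0, 5]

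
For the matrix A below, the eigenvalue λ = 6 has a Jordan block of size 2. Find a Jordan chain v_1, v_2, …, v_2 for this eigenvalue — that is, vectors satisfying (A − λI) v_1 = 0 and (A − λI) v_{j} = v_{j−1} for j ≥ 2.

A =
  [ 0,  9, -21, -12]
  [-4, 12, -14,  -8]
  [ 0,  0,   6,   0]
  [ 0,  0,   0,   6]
A Jordan chain for λ = 6 of length 2:
v_1 = (-6, -4, 0, 0)ᵀ
v_2 = (1, 0, 0, 0)ᵀ

Let N = A − (6)·I. We want v_2 with N^2 v_2 = 0 but N^1 v_2 ≠ 0; then v_{j-1} := N · v_j for j = 2, …, 2.

Pick v_2 = (1, 0, 0, 0)ᵀ.
Then v_1 = N · v_2 = (-6, -4, 0, 0)ᵀ.

Sanity check: (A − (6)·I) v_1 = (0, 0, 0, 0)ᵀ = 0. ✓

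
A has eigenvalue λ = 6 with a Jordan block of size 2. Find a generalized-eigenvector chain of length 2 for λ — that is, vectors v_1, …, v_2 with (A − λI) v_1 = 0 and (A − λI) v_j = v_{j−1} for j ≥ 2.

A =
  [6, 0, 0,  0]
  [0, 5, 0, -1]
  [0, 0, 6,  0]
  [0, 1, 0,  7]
A Jordan chain for λ = 6 of length 2:
v_1 = (0, -1, 0, 1)ᵀ
v_2 = (0, 1, 0, 0)ᵀ

Let N = A − (6)·I. We want v_2 with N^2 v_2 = 0 but N^1 v_2 ≠ 0; then v_{j-1} := N · v_j for j = 2, …, 2.

Pick v_2 = (0, 1, 0, 0)ᵀ.
Then v_1 = N · v_2 = (0, -1, 0, 1)ᵀ.

Sanity check: (A − (6)·I) v_1 = (0, 0, 0, 0)ᵀ = 0. ✓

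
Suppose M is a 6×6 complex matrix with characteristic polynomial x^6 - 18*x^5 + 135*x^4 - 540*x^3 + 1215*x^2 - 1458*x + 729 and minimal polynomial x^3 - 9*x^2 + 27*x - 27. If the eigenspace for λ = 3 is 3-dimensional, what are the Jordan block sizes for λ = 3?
Block sizes for λ = 3: [3, 2, 1]

Step 1 — from the characteristic polynomial, algebraic multiplicity of λ = 3 is 6. From dim ker(M − (3)·I) = 3, there are exactly 3 Jordan blocks for λ = 3.
Step 2 — from the minimal polynomial, the factor (x − 3)^3 tells us the largest block for λ = 3 has size 3.
Step 3 — with total size 6, 3 blocks, and largest block 3, the block sizes (in nonincreasing order) are [3, 2, 1].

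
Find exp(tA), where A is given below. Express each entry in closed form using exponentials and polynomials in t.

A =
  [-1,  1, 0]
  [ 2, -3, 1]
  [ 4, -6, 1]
e^{tA} =
  [t^2*exp(-t) + exp(-t), -t^2*exp(-t) + t*exp(-t), t^2*exp(-t)/2]
  [2*t*exp(-t), -2*t*exp(-t) + exp(-t), t*exp(-t)]
  [-2*t^2*exp(-t) + 4*t*exp(-t), 2*t^2*exp(-t) - 6*t*exp(-t), -t^2*exp(-t) + 2*t*exp(-t) + exp(-t)]

Strategy: write A = P · J · P⁻¹ where J is a Jordan canonical form, so e^{tA} = P · e^{tJ} · P⁻¹, and e^{tJ} can be computed block-by-block.

A has Jordan form
J =
  [-1,  1,  0]
  [ 0, -1,  1]
  [ 0,  0, -1]
(up to reordering of blocks).

Per-block formulas:
  For a 3×3 Jordan block J_3(-1): exp(t · J_3(-1)) = e^(-1t)·(I + t·N + (t^2/2)·N^2), where N is the 3×3 nilpotent shift.

After assembling e^{tJ} and conjugating by P, we get:

e^{tA} =
  [t^2*exp(-t) + exp(-t), -t^2*exp(-t) + t*exp(-t), t^2*exp(-t)/2]
  [2*t*exp(-t), -2*t*exp(-t) + exp(-t), t*exp(-t)]
  [-2*t^2*exp(-t) + 4*t*exp(-t), 2*t^2*exp(-t) - 6*t*exp(-t), -t^2*exp(-t) + 2*t*exp(-t) + exp(-t)]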